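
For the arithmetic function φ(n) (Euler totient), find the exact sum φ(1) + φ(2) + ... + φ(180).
Σ_{n ≤ 180} φ(n) = 9880

Compute φ(n) for each 1 ≤ n ≤ 180: φ(1) = 1, φ(2) = 1, φ(3) = 2, φ(4) = 2, φ(5) = 4, φ(6) = 2, φ(7) = 6, φ(8) = 4, φ(9) = 6, φ(10) = 4, φ(11) = 10, φ(12) = 4, φ(13) = 12, φ(14) = 6, φ(15) = 8, φ(16) = 8, φ(17) = 16, φ(18) = 6, φ(19) = 18, φ(20) = 8, φ(21) = 12, φ(22) = 10, φ(23) = 22, φ(24) = 8, φ(25) = 20, φ(26) = 12, φ(27) = 18, φ(28) = 12, φ(29) = 28, φ(30) = 8, φ(31) = 30, φ(32) = 16, φ(33) = 20, φ(34) = 16, φ(35) = 24, φ(36) = 12, φ(37) = 36, φ(38) = 18, φ(39) = 24, φ(40) = 16, φ(41) = 40, φ(42) = 12, φ(43) = 42, φ(44) = 20, φ(45) = 24, φ(46) = 22, φ(47) = 46, φ(48) = 16, φ(49) = 42, φ(50) = 20, φ(51) = 32, φ(52) = 24, φ(53) = 52, φ(54) = 18, φ(55) = 40, φ(56) = 24, φ(57) = 36, φ(58) = 28, φ(59) = 58, φ(60) = 16, φ(61) = 60, φ(62) = 30, φ(63) = 36, φ(64) = 32, φ(65) = 48, φ(66) = 20, φ(67) = 66, φ(68) = 32, φ(69) = 44, φ(70) = 24, φ(71) = 70, φ(72) = 24, φ(73) = 72, φ(74) = 36, φ(75) = 40, φ(76) = 36, φ(77) = 60, φ(78) = 24, φ(79) = 78, φ(80) = 32, φ(81) = 54, φ(82) = 40, φ(83) = 82, φ(84) = 24, φ(85) = 64, φ(86) = 42, φ(87) = 56, φ(88) = 40, φ(89) = 88, φ(90) = 24, φ(91) = 72, φ(92) = 44, φ(93) = 60, φ(94) = 46, φ(95) = 72, φ(96) = 32, φ(97) = 96, φ(98) = 42, φ(99) = 60, φ(100) = 40, φ(101) = 100, φ(102) = 32, φ(103) = 102, φ(104) = 48, φ(105) = 48, φ(106) = 52, φ(107) = 106, φ(108) = 36, φ(109) = 108, φ(110) = 40, φ(111) = 72, φ(112) = 48, φ(113) = 112, φ(114) = 36, φ(115) = 88, φ(116) = 56, φ(117) = 72, φ(118) = 58, φ(119) = 96, φ(120) = 32, φ(121) = 110, φ(122) = 60, φ(123) = 80, φ(124) = 60, φ(125) = 100, φ(126) = 36, φ(127) = 126, φ(128) = 64, φ(129) = 84, φ(130) = 48, φ(131) = 130, φ(132) = 40, φ(133) = 108, φ(134) = 66, φ(135) = 72, φ(136) = 64, φ(137) = 136, φ(138) = 44, φ(139) = 138, φ(140) = 48, φ(141) = 92, φ(142) = 70, φ(143) = 120, φ(144) = 48, φ(145) = 112, φ(146) = 72, φ(147) = 84, φ(148) = 72, φ(149) = 148, φ(150) = 40, φ(151) = 150, φ(152) = 72, φ(153) = 96, φ(154) = 60, φ(155) = 120, φ(156) = 48, φ(157) = 156, φ(158) = 78, φ(159) = 104, φ(160) = 64, φ(161) = 132, φ(162) = 54, φ(163) = 162, φ(164) = 80, φ(165) = 80, φ(166) = 82, φ(167) = 166, φ(168) = 48, φ(169) = 156, φ(170) = 64, φ(171) = 108, φ(172) = 84, φ(173) = 172, φ(174) = 56, φ(175) = 120, φ(176) = 80, φ(177) = 116, φ(178) = 88, φ(179) = 178, φ(180) = 48. Summing all 180 values: 9880. (Average order: Σ_{n ≤ x} φ(n) ~ (3/π²) x². For x = 180, (3/π²)·180² ≈ 9848.42.)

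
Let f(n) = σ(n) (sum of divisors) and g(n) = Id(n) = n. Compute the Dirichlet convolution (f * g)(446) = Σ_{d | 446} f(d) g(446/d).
(σ * Id)(446) = 2235

Divisors of 446: [1, 2, 223, 446]. For each d | 446:
  d = 1: σ(1) · Id(446/1) = 1 · 446 = 446
  d = 2: σ(2) · Id(446/2) = 3 · 223 = 669
  d = 223: σ(223) · Id(446/223) = 224 · 2 = 448
  d = 446: σ(446) · Id(446/446) = 672 · 1 = 672
Summing: (σ * Id)(446) = 446 + 669 + 448 + 672 = 2235.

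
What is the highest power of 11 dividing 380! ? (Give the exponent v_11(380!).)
v_11(380!) = 37

Legendre's formula: v_p(n!) = Σ_{k ≥ 1} ⌊n / p^k⌋. For p = 11, n = 380, the terms are:
  ⌊380/11^1⌋ = ⌊380/11⌋ = 34
  ⌊380/11^2⌋ = ⌊380/121⌋ = 3
(the next term ⌊380/11^3⌋ = 0, terminating the sum). Summing: v_11(380!) = 34 + 3 = 37.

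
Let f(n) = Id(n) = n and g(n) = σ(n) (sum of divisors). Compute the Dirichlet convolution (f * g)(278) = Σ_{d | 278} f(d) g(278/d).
(Id * σ)(278) = 1395

Divisors of 278: [1, 2, 139, 278]. For each d | 278:
  d = 1: Id(1) · σ(278/1) = 1 · 420 = 420
  d = 2: Id(2) · σ(278/2) = 2 · 140 = 280
  d = 139: Id(139) · σ(278/139) = 139 · 3 = 417
  d = 278: Id(278) · σ(278/278) = 278 · 1 = 278
Summing: (Id * σ)(278) = 420 + 280 + 417 + 278 = 1395.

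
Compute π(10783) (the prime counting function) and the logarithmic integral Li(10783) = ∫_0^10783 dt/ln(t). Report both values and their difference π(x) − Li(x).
π(10783) = 1313;  Li(10783) ≈ 1330.80;  π(x) − Li(x) ≈ -17.80.

Direct count of primes ≤ 10783 gives π(10783) = 1313. Numerical evaluation of the logarithmic integral gives Li(10783) ≈ 1330.80. The difference π(x) − Li(x) ≈ -17.80 is typically negative for small/moderate x (Li(x) overestimates), though Littlewood's theorem shows this sign changes infinitely often.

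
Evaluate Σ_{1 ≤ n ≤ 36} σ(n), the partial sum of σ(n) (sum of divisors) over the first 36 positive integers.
Σ_{n ≤ 36} σ(n) = 1098

Compute σ(n) for each 1 ≤ n ≤ 36: σ(1) = 1, σ(2) = 3, σ(3) = 4, σ(4) = 7, σ(5) = 6, σ(6) = 12, σ(7) = 8, σ(8) = 15, σ(9) = 13, σ(10) = 18, σ(11) = 12, σ(12) = 28, σ(13) = 14, σ(14) = 24, σ(15) = 24, σ(16) = 31, σ(17) = 18, σ(18) = 39, σ(19) = 20, σ(20) = 42, σ(21) = 32, σ(22) = 36, σ(23) = 24, σ(24) = 60, σ(25) = 31, σ(26) = 42, σ(27) = 40, σ(28) = 56, σ(29) = 30, σ(30) = 72, σ(31) = 32, σ(32) = 63, σ(33) = 48, σ(34) = 54, σ(35) = 48, σ(36) = 91. Summing all 36 values: 1098. (Average order: Σ_{n ≤ x} σ(n) ~ (π²/12) x². For x = 36, (π²/12)·36² ≈ 1065.92.)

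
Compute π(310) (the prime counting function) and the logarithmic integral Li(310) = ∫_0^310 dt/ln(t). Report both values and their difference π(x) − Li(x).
π(310) = 63;  Li(310) ≈ 70.08;  π(x) − Li(x) ≈ -7.08.

Direct count of primes ≤ 310 gives π(310) = 63. Numerical evaluation of the logarithmic integral gives Li(310) ≈ 70.08. The difference π(x) − Li(x) ≈ -7.08 is typically negative for small/moderate x (Li(x) overestimates), though Littlewood's theorem shows this sign changes infinitely often.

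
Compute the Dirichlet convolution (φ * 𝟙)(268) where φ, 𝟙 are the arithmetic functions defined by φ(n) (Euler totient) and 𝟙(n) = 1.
(φ * 𝟙)(268) = 268

Divisors of 268: [1, 2, 4, 67, 134, 268]. For each d | 268:
  d = 1: φ(1) · 𝟙(268/1) = 1 · 1 = 1
  d = 2: φ(2) · 𝟙(268/2) = 1 · 1 = 1
  d = 4: φ(4) · 𝟙(268/4) = 2 · 1 = 2
  d = 67: φ(67) · 𝟙(268/67) = 66 · 1 = 66
  d = 134: φ(134) · 𝟙(268/134) = 66 · 1 = 66
  d = 268: φ(268) · 𝟙(268/268) = 132 · 1 = 132
Summing: (φ * 𝟙)(268) = 1 + 1 + 2 + 66 + 66 + 132 = 268.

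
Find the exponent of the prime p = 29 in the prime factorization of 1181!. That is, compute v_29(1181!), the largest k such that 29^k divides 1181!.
v_29(1181!) = 41

Legendre's formula: v_p(n!) = Σ_{k ≥ 1} ⌊n / p^k⌋. For p = 29, n = 1181, the terms are:
  ⌊1181/29^1⌋ = ⌊1181/29⌋ = 40
  ⌊1181/29^2⌋ = ⌊1181/841⌋ = 1
(the next term ⌊1181/29^3⌋ = 0, terminating the sum). Summing: v_29(1181!) = 40 + 1 = 41.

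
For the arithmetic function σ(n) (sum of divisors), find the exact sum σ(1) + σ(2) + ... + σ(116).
Σ_{n ≤ 116} σ(n) = 11107

Compute σ(n) for each 1 ≤ n ≤ 116: σ(1) = 1, σ(2) = 3, σ(3) = 4, σ(4) = 7, σ(5) = 6, σ(6) = 12, σ(7) = 8, σ(8) = 15, σ(9) = 13, σ(10) = 18, σ(11) = 12, σ(12) = 28, σ(13) = 14, σ(14) = 24, σ(15) = 24, σ(16) = 31, σ(17) = 18, σ(18) = 39, σ(19) = 20, σ(20) = 42, σ(21) = 32, σ(22) = 36, σ(23) = 24, σ(24) = 60, σ(25) = 31, σ(26) = 42, σ(27) = 40, σ(28) = 56, σ(29) = 30, σ(30) = 72, σ(31) = 32, σ(32) = 63, σ(33) = 48, σ(34) = 54, σ(35) = 48, σ(36) = 91, σ(37) = 38, σ(38) = 60, σ(39) = 56, σ(40) = 90, σ(41) = 42, σ(42) = 96, σ(43) = 44, σ(44) = 84, σ(45) = 78, σ(46) = 72, σ(47) = 48, σ(48) = 124, σ(49) = 57, σ(50) = 93, σ(51) = 72, σ(52) = 98, σ(53) = 54, σ(54) = 120, σ(55) = 72, σ(56) = 120, σ(57) = 80, σ(58) = 90, σ(59) = 60, σ(60) = 168, σ(61) = 62, σ(62) = 96, σ(63) = 104, σ(64) = 127, σ(65) = 84, σ(66) = 144, σ(67) = 68, σ(68) = 126, σ(69) = 96, σ(70) = 144, σ(71) = 72, σ(72) = 195, σ(73) = 74, σ(74) = 114, σ(75) = 124, σ(76) = 140, σ(77) = 96, σ(78) = 168, σ(79) = 80, σ(80) = 186, σ(81) = 121, σ(82) = 126, σ(83) = 84, σ(84) = 224, σ(85) = 108, σ(86) = 132, σ(87) = 120, σ(88) = 180, σ(89) = 90, σ(90) = 234, σ(91) = 112, σ(92) = 168, σ(93) = 128, σ(94) = 144, σ(95) = 120, σ(96) = 252, σ(97) = 98, σ(98) = 171, σ(99) = 156, σ(100) = 217, σ(101) = 102, σ(102) = 216, σ(103) = 104, σ(104) = 210, σ(105) = 192, σ(106) = 162, σ(107) = 108, σ(108) = 280, σ(109) = 110, σ(110) = 216, σ(111) = 152, σ(112) = 248, σ(113) = 114, σ(114) = 240, σ(115) = 144, σ(116) = 210. Summing all 116 values: 11107. (Average order: Σ_{n ≤ x} σ(n) ~ (π²/12) x². For x = 116, (π²/12)·116² ≈ 11067.12.)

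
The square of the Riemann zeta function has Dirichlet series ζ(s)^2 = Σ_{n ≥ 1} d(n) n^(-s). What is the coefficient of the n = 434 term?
d(434) = 8

ζ(s)^2 = (Σ 1/m^s)(Σ 1/k^s). The coefficient of 1/n^s in the product is the number of ordered pairs (m, k) with mk = n, which equals d(n). For n = 434, divisors are [1, 2, 7, 14, 31, 62, 217, 434], so d(434) = 8.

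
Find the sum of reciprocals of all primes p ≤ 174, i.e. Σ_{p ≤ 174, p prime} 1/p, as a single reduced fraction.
Σ 1/p = 319420215161551700804173656907103406301944826032199624513259054823197/166589903787325219380851695350896256250980509594874862046961683989710

π(174) = 40, so the primes ≤ 174 are [2, 3, 5, 7, 11, 13, 17, 19, 23, 29, 31, 37, 41, 43, 47, 53, 59, 61, 67, 71, 73, 79, 83, 89, 97, 101, 103, 107, 109, 113, 127, 131, 137, 139, 149, 151, 157, 163, 167, 173]. Summing 1/p over these primes: 319420215161551700804173656907103406301944826032199624513259054823197/166589903787325219380851695350896256250980509594874862046961683989710 ≈ 1.9174. Mertens estimate ln ln(174) + 0.2615 ≈ 1.9023.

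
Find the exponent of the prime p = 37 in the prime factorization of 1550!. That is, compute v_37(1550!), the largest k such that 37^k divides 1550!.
v_37(1550!) = 42

Legendre's formula: v_p(n!) = Σ_{k ≥ 1} ⌊n / p^k⌋. For p = 37, n = 1550, the terms are:
  ⌊1550/37^1⌋ = ⌊1550/37⌋ = 41
  ⌊1550/37^2⌋ = ⌊1550/1369⌋ = 1
(the next term ⌊1550/37^3⌋ = 0, terminating the sum). Summing: v_37(1550!) = 41 + 1 = 42.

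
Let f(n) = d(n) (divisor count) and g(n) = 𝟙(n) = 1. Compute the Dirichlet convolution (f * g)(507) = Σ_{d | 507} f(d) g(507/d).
(d * 𝟙)(507) = 18

Divisors of 507: [1, 3, 13, 39, 169, 507]. For each d | 507:
  d = 1: d(1) · 𝟙(507/1) = 1 · 1 = 1
  d = 3: d(3) · 𝟙(507/3) = 2 · 1 = 2
  d = 13: d(13) · 𝟙(507/13) = 2 · 1 = 2
  d = 39: d(39) · 𝟙(507/39) = 4 · 1 = 4
  d = 169: d(169) · 𝟙(507/169) = 3 · 1 = 3
  d = 507: d(507) · 𝟙(507/507) = 6 · 1 = 6
Summing: (d * 𝟙)(507) = 1 + 2 + 2 + 4 + 3 + 6 = 18.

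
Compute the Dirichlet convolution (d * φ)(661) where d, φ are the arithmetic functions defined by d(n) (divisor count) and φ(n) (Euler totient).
(d * φ)(661) = 662

Divisors of 661: [1, 661]. For each d | 661:
  d = 1: d(1) · φ(661/1) = 1 · 660 = 660
  d = 661: d(661) · φ(661/661) = 2 · 1 = 2
Summing: (d * φ)(661) = 660 + 2 = 662.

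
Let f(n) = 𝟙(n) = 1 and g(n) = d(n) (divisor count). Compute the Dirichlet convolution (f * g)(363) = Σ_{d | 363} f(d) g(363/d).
(𝟙 * d)(363) = 18

Divisors of 363: [1, 3, 11, 33, 121, 363]. For each d | 363:
  d = 1: 𝟙(1) · d(363/1) = 1 · 6 = 6
  d = 3: 𝟙(3) · d(363/3) = 1 · 3 = 3
  d = 11: 𝟙(11) · d(363/11) = 1 · 4 = 4
  d = 33: 𝟙(33) · d(363/33) = 1 · 2 = 2
  d = 121: 𝟙(121) · d(363/121) = 1 · 2 = 2
  d = 363: 𝟙(363) · d(363/363) = 1 · 1 = 1
Summing: (𝟙 * d)(363) = 6 + 3 + 4 + 2 + 2 + 1 = 18.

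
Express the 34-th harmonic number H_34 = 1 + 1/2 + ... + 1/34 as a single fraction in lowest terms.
H_34 = 54062195834749/13127595717600

Direct summation: H_34 = 1 + 1/2 + ... + 1/34. The least common denominator is lcm(1, ..., 34) = 144403552893600; over this denominator the numerator is 144403552893600 + 72201776446800 + 48134517631200 + 36100888223400 + 28880710578720 + 24067258815600 + 20629078984800 + 18050444111700 + 16044839210400 + 14440355289360 + 13127595717600 + 12033629407800 + 11107965607200 + 10314539492400 + 9626903526240 + 9025222055850 + 8494326640800 + 8022419605200 + 7600186994400 + 7220177644680 + 6876359661600 + 6563797858800 + 6278415343200 + 6016814703900 + 5776142115744 + 5553982803600 + 5348279736800 + 5157269746200 + 4979432858400 + 4813451763120 + 4658179125600 + 4512611027925 + 4375865239200 + 4247163320400 = 594684154182239, so H_34 = 594684154182239/144403552893600; reducing by gcd(594684154182239, 144403552893600) = 11 gives 54062195834749/13127595717600 ≈ 4.11821. (The PNT-adjacent estimate ln(34) + γ ≈ 4.10358 matches within O(1/n).)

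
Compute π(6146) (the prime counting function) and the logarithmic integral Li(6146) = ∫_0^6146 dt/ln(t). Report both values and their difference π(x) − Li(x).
π(6146) = 801;  Li(6146) ≈ 817.17;  π(x) − Li(x) ≈ -16.17.

Direct count of primes ≤ 6146 gives π(6146) = 801. Numerical evaluation of the logarithmic integral gives Li(6146) ≈ 817.17. The difference π(x) − Li(x) ≈ -16.17 is typically negative for small/moderate x (Li(x) overestimates), though Littlewood's theorem shows this sign changes infinitely often.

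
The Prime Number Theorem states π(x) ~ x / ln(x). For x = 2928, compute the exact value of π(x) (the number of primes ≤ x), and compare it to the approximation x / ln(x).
π(2928) = 423;  x/ln(x) ≈ 366.82;  relative error ≈ 13.28%.

Directly count primes up to 2928: π(2928) = 423. The PNT approximation gives 2928/ln(2928) ≈ 2928/7.98207 ≈ 366.82. Relative error (π(x) − x/ln(x)) / π(x) ≈ 13.28%; the approximation is known to undercount slightly (Li(x) is a better estimate).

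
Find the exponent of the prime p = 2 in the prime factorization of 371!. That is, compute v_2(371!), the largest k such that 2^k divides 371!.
v_2(371!) = 365

Legendre's formula: v_p(n!) = Σ_{k ≥ 1} ⌊n / p^k⌋. For p = 2, n = 371, the terms are:
  ⌊371/2^1⌋ = ⌊371/2⌋ = 185
  ⌊371/2^2⌋ = ⌊371/4⌋ = 92
  ⌊371/2^3⌋ = ⌊371/8⌋ = 46
  ⌊371/2^4⌋ = ⌊371/16⌋ = 23
  ⌊371/2^5⌋ = ⌊371/32⌋ = 11
  ⌊371/2^6⌋ = ⌊371/64⌋ = 5
  ⌊371/2^7⌋ = ⌊371/128⌋ = 2
  ⌊371/2^8⌋ = ⌊371/256⌋ = 1
(the next term ⌊371/2^9⌋ = 0, terminating the sum). Summing: v_2(371!) = 185 + 92 + 46 + 23 + 11 + 5 + 2 + 1 = 365.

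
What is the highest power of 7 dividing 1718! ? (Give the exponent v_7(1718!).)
v_7(1718!) = 285

Legendre's formula: v_p(n!) = Σ_{k ≥ 1} ⌊n / p^k⌋. For p = 7, n = 1718, the terms are:
  ⌊1718/7^1⌋ = ⌊1718/7⌋ = 245
  ⌊1718/7^2⌋ = ⌊1718/49⌋ = 35
  ⌊1718/7^3⌋ = ⌊1718/343⌋ = 5
(the next term ⌊1718/7^4⌋ = 0, terminating the sum). Summing: v_7(1718!) = 245 + 35 + 5 = 285.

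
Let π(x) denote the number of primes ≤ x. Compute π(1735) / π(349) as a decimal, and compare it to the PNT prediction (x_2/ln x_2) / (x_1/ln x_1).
π(1735)/π(349) = 270/70 ≈ 3.8571;  PNT prediction ≈ 3.9025.

π(349) = 70 and π(1735) = 270, so π(1735)/π(349) ≈ 3.8571. The PNT-predicted ratio is (1735/ln(1735)) / (349/ln(349)) ≈ 3.9025. The two agree to within a few percent, as expected.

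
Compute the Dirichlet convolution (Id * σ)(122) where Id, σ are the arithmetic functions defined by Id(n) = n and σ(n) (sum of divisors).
(Id * σ)(122) = 615

Divisors of 122: [1, 2, 61, 122]. For each d | 122:
  d = 1: Id(1) · σ(122/1) = 1 · 186 = 186
  d = 2: Id(2) · σ(122/2) = 2 · 62 = 124
  d = 61: Id(61) · σ(122/61) = 61 · 3 = 183
  d = 122: Id(122) · σ(122/122) = 122 · 1 = 122
Summing: (Id * σ)(122) = 186 + 124 + 183 + 122 = 615.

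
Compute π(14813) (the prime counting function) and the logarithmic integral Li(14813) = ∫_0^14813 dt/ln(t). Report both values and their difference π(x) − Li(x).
π(14813) = 1735;  Li(14813) ≈ 1757.16;  π(x) − Li(x) ≈ -22.16.

Direct count of primes ≤ 14813 gives π(14813) = 1735. Numerical evaluation of the logarithmic integral gives Li(14813) ≈ 1757.16. The difference π(x) − Li(x) ≈ -22.16 is typically negative for small/moderate x (Li(x) overestimates), though Littlewood's theorem shows this sign changes infinitely often.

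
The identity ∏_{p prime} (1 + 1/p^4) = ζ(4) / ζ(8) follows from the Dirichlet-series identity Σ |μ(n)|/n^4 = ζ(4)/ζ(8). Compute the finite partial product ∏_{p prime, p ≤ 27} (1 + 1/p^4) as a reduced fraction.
∏ = 577447917650941187656457324944/535704058713408612067696280625

The primes p ≤ 27 are [2, 3, 5, 7, 11, 13, 17, 19, 23]. For each, (1 + 1/p^4) = (p^4 + 1)/p^4. Multiplying these fractions over p ∈ [2, 3, 5, 7, 11, 13, 17, 19, 23] gives 577447917650941187656457324944/535704058713408612067696280625. (In the limit P → ∞ this tends to ζ(4)/ζ(8).)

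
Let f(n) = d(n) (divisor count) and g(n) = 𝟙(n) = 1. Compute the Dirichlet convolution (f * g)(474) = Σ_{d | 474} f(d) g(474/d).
(d * 𝟙)(474) = 27

Divisors of 474: [1, 2, 3, 6, 79, 158, 237, 474]. For each d | 474:
  d = 1: d(1) · 𝟙(474/1) = 1 · 1 = 1
  d = 2: d(2) · 𝟙(474/2) = 2 · 1 = 2
  d = 3: d(3) · 𝟙(474/3) = 2 · 1 = 2
  d = 6: d(6) · 𝟙(474/6) = 4 · 1 = 4
  d = 79: d(79) · 𝟙(474/79) = 2 · 1 = 2
  d = 158: d(158) · 𝟙(474/158) = 4 · 1 = 4
  d = 237: d(237) · 𝟙(474/237) = 4 · 1 = 4
  d = 474: d(474) · 𝟙(474/474) = 8 · 1 = 8
Summing: (d * 𝟙)(474) = 1 + 2 + 2 + 4 + 2 + 4 + 4 + 8 = 27.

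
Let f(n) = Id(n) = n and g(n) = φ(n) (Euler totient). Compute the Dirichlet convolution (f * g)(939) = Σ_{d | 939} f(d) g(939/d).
(Id * φ)(939) = 3125

Divisors of 939: [1, 3, 313, 939]. For each d | 939:
  d = 1: Id(1) · φ(939/1) = 1 · 624 = 624
  d = 3: Id(3) · φ(939/3) = 3 · 312 = 936
  d = 313: Id(313) · φ(939/313) = 313 · 2 = 626
  d = 939: Id(939) · φ(939/939) = 939 · 1 = 939
Summing: (Id * φ)(939) = 624 + 936 + 626 + 939 = 3125.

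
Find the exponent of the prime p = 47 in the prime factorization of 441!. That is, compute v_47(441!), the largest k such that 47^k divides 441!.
v_47(441!) = 9

Legendre's formula: v_p(n!) = Σ_{k ≥ 1} ⌊n / p^k⌋. For p = 47, n = 441, the terms are:
  ⌊441/47^1⌋ = ⌊441/47⌋ = 9
(the next term ⌊441/47^2⌋ = 0, terminating the sum). Summing: v_47(441!) = 9 = 9.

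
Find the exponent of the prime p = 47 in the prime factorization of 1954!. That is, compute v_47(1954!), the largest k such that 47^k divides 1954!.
v_47(1954!) = 41

Legendre's formula: v_p(n!) = Σ_{k ≥ 1} ⌊n / p^k⌋. For p = 47, n = 1954, the terms are:
  ⌊1954/47^1⌋ = ⌊1954/47⌋ = 41
(the next term ⌊1954/47^2⌋ = 0, terminating the sum). Summing: v_47(1954!) = 41 = 41.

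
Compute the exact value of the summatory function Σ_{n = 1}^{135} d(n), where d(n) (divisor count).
Σ_{n ≤ 135} d(n) = 687

Compute d(n) for each 1 ≤ n ≤ 135: d(1) = 1, d(2) = 2, d(3) = 2, d(4) = 3, d(5) = 2, d(6) = 4, d(7) = 2, d(8) = 4, d(9) = 3, d(10) = 4, d(11) = 2, d(12) = 6, d(13) = 2, d(14) = 4, d(15) = 4, d(16) = 5, d(17) = 2, d(18) = 6, d(19) = 2, d(20) = 6, d(21) = 4, d(22) = 4, d(23) = 2, d(24) = 8, d(25) = 3, d(26) = 4, d(27) = 4, d(28) = 6, d(29) = 2, d(30) = 8, d(31) = 2, d(32) = 6, d(33) = 4, d(34) = 4, d(35) = 4, d(36) = 9, d(37) = 2, d(38) = 4, d(39) = 4, d(40) = 8, d(41) = 2, d(42) = 8, d(43) = 2, d(44) = 6, d(45) = 6, d(46) = 4, d(47) = 2, d(48) = 10, d(49) = 3, d(50) = 6, d(51) = 4, d(52) = 6, d(53) = 2, d(54) = 8, d(55) = 4, d(56) = 8, d(57) = 4, d(58) = 4, d(59) = 2, d(60) = 12, d(61) = 2, d(62) = 4, d(63) = 6, d(64) = 7, d(65) = 4, d(66) = 8, d(67) = 2, d(68) = 6, d(69) = 4, d(70) = 8, d(71) = 2, d(72) = 12, d(73) = 2, d(74) = 4, d(75) = 6, d(76) = 6, d(77) = 4, d(78) = 8, d(79) = 2, d(80) = 10, d(81) = 5, d(82) = 4, d(83) = 2, d(84) = 12, d(85) = 4, d(86) = 4, d(87) = 4, d(88) = 8, d(89) = 2, d(90) = 12, d(91) = 4, d(92) = 6, d(93) = 4, d(94) = 4, d(95) = 4, d(96) = 12, d(97) = 2, d(98) = 6, d(99) = 6, d(100) = 9, d(101) = 2, d(102) = 8, d(103) = 2, d(104) = 8, d(105) = 8, d(106) = 4, d(107) = 2, d(108) = 12, d(109) = 2, d(110) = 8, d(111) = 4, d(112) = 10, d(113) = 2, d(114) = 8, d(115) = 4, d(116) = 6, d(117) = 6, d(118) = 4, d(119) = 4, d(120) = 16, d(121) = 3, d(122) = 4, d(123) = 4, d(124) = 6, d(125) = 4, d(126) = 12, d(127) = 2, d(128) = 8, d(129) = 4, d(130) = 8, d(131) = 2, d(132) = 12, d(133) = 4, d(134) = 4, d(135) = 8. Summing all 135 values: 687. (Dirichlet's divisor formula: Σ_{n ≤ x} d(n) = x ln(x) + (2γ − 1) x + O(√x). For x = 135, the asymptotic estimate is ≈ 683.06.)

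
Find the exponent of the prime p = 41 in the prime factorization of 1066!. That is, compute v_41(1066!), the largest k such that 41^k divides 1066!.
v_41(1066!) = 26

Legendre's formula: v_p(n!) = Σ_{k ≥ 1} ⌊n / p^k⌋. For p = 41, n = 1066, the terms are:
  ⌊1066/41^1⌋ = ⌊1066/41⌋ = 26
(the next term ⌊1066/41^2⌋ = 0, terminating the sum). Summing: v_41(1066!) = 26 = 26.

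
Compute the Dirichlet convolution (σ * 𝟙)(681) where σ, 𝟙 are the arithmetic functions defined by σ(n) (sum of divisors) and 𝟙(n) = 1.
(σ * 𝟙)(681) = 1145

Divisors of 681: [1, 3, 227, 681]. For each d | 681:
  d = 1: σ(1) · 𝟙(681/1) = 1 · 1 = 1
  d = 3: σ(3) · 𝟙(681/3) = 4 · 1 = 4
  d = 227: σ(227) · 𝟙(681/227) = 228 · 1 = 228
  d = 681: σ(681) · 𝟙(681/681) = 912 · 1 = 912
Summing: (σ * 𝟙)(681) = 1 + 4 + 228 + 912 = 1145.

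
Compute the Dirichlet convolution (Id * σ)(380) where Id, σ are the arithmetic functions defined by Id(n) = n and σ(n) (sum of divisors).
(Id * σ)(380) = 7293

Divisors of 380: [1, 2, 4, 5, 10, 19, 20, 38, 76, 95, 190, 380]. For each d | 380:
  d = 1: Id(1) · σ(380/1) = 1 · 840 = 840
  d = 2: Id(2) · σ(380/2) = 2 · 360 = 720
  d = 4: Id(4) · σ(380/4) = 4 · 120 = 480
  d = 5: Id(5) · σ(380/5) = 5 · 140 = 700
  d = 10: Id(10) · σ(380/10) = 10 · 60 = 600
  d = 19: Id(19) · σ(380/19) = 19 · 42 = 798
  d = 20: Id(20) · σ(380/20) = 20 · 20 = 400
  d = 38: Id(38) · σ(380/38) = 38 · 18 = 684
  d = 76: Id(76) · σ(380/76) = 76 · 6 = 456
  d = 95: Id(95) · σ(380/95) = 95 · 7 = 665
  d = 190: Id(190) · σ(380/190) = 190 · 3 = 570
  d = 380: Id(380) · σ(380/380) = 380 · 1 = 380
Summing: (Id * σ)(380) = 840 + 720 + 480 + 700 + 600 + 798 + 400 + 684 + 456 + 665 + 570 + 380 = 7293.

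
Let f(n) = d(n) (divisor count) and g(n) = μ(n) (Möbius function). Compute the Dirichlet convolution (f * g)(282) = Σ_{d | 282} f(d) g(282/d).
(d * μ)(282) = 1

Divisors of 282: [1, 2, 3, 6, 47, 94, 141, 282]. For each d | 282:
  d = 1: d(1) · μ(282/1) = 1 · -1 = -1
  d = 2: d(2) · μ(282/2) = 2 · 1 = 2
  d = 3: d(3) · μ(282/3) = 2 · 1 = 2
  d = 6: d(6) · μ(282/6) = 4 · -1 = -4
  d = 47: d(47) · μ(282/47) = 2 · 1 = 2
  d = 94: d(94) · μ(282/94) = 4 · -1 = -4
  d = 141: d(141) · μ(282/141) = 4 · -1 = -4
  d = 282: d(282) · μ(282/282) = 8 · 1 = 8
Summing: (d * μ)(282) = -1 + 2 + 2 + -4 + 2 + -4 + -4 + 8 = 1.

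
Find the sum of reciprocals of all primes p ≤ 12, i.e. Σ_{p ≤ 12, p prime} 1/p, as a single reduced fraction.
Σ 1/p = 2927/2310

π(12) = 5, so the primes ≤ 12 are [2, 3, 5, 7, 11]. Summing 1/p over these primes: 2927/2310 ≈ 1.2671. Mertens estimate ln ln(12) + 0.2615 ≈ 1.1717.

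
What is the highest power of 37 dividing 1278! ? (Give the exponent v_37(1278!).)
v_37(1278!) = 34

Legendre's formula: v_p(n!) = Σ_{k ≥ 1} ⌊n / p^k⌋. For p = 37, n = 1278, the terms are:
  ⌊1278/37^1⌋ = ⌊1278/37⌋ = 34
(the next term ⌊1278/37^2⌋ = 0, terminating the sum). Summing: v_37(1278!) = 34 = 34.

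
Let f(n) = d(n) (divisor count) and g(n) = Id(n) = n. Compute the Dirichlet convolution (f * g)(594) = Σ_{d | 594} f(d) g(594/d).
(d * Id)(594) = 3016

Divisors of 594: [1, 2, 3, 6, 9, 11, 18, 22, 27, 33, 54, 66, 99, 198, 297, 594]. For each d | 594:
  d = 1: d(1) · Id(594/1) = 1 · 594 = 594
  d = 2: d(2) · Id(594/2) = 2 · 297 = 594
  d = 3: d(3) · Id(594/3) = 2 · 198 = 396
  d = 6: d(6) · Id(594/6) = 4 · 99 = 396
  d = 9: d(9) · Id(594/9) = 3 · 66 = 198
  d = 11: d(11) · Id(594/11) = 2 · 54 = 108
  d = 18: d(18) · Id(594/18) = 6 · 33 = 198
  d = 22: d(22) · Id(594/22) = 4 · 27 = 108
  d = 27: d(27) · Id(594/27) = 4 · 22 = 88
  d = 33: d(33) · Id(594/33) = 4 · 18 = 72
  d = 54: d(54) · Id(594/54) = 8 · 11 = 88
  d = 66: d(66) · Id(594/66) = 8 · 9 = 72
  d = 99: d(99) · Id(594/99) = 6 · 6 = 36
  d = 198: d(198) · Id(594/198) = 12 · 3 = 36
  d = 297: d(297) · Id(594/297) = 8 · 2 = 16
  d = 594: d(594) · Id(594/594) = 16 · 1 = 16
Summing: (d * Id)(594) = 594 + 594 + 396 + 396 + 198 + 108 + 198 + 108 + 88 + 72 + 88 + 72 + 36 + 36 + 16 + 16 = 3016.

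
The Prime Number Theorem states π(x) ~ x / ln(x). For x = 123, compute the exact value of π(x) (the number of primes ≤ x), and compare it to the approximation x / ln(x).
π(123) = 30;  x/ln(x) ≈ 25.56;  relative error ≈ 14.80%.

Directly count primes up to 123: π(123) = 30. The PNT approximation gives 123/ln(123) ≈ 123/4.81218 ≈ 25.56. Relative error (π(x) − x/ln(x)) / π(x) ≈ 14.80%; the approximation is known to undercount slightly (Li(x) is a better estimate).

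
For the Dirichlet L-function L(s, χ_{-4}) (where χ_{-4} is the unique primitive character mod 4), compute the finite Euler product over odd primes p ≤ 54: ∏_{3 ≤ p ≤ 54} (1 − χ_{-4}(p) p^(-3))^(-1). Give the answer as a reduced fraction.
∏ = 825131832927904152751703886265311831503045/851571808026684219819301170519057245405184

The odd primes p ≤ 54 are [3, 5, 7, 11, 13, 17, 19, 23, 29, 31, 37, 41, 43, 47, 53]. For each, χ(p) = 1 if p ≡ 1 mod 4, χ(p) = −1 if p ≡ 3 mod 4. Taking (1 − χ(p)/p^3)^(-1) = p^3/(p^3 − χ(p)): (1 − (-1)/3^3)^(-1) · (1 − (1)/5^3)^(-1) · (1 − (-1)/7^3)^(-1) · (1 − (-1)/11^3)^(-1) · (1 − (1)/13^3)^(-1) · (1 − (1)/17^3)^(-1) · (1 − (-1)/19^3)^(-1) · (1 − (-1)/23^3)^(-1) · (1 − (1)/29^3)^(-1) · (1 − (-1)/31^3)^(-1) · (1 − (1)/37^3)^(-1) · (1 − (1)/41^3)^(-1) · (1 − (-1)/43^3)^(-1) · (1 − (-1)/47^3)^(-1) · (1 − (1)/53^3)^(-1) = 825131832927904152751703886265311831503045/851571808026684219819301170519057245405184.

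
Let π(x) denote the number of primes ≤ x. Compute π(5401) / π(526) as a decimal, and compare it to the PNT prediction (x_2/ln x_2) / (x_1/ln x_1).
π(5401)/π(526) = 712/99 ≈ 7.1919;  PNT prediction ≈ 7.4854.

π(526) = 99 and π(5401) = 712, so π(5401)/π(526) ≈ 7.1919. The PNT-predicted ratio is (5401/ln(5401)) / (526/ln(526)) ≈ 7.4854. The two agree to within a few percent, as expected.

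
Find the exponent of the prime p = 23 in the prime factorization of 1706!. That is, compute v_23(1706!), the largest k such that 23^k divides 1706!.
v_23(1706!) = 77

Legendre's formula: v_p(n!) = Σ_{k ≥ 1} ⌊n / p^k⌋. For p = 23, n = 1706, the terms are:
  ⌊1706/23^1⌋ = ⌊1706/23⌋ = 74
  ⌊1706/23^2⌋ = ⌊1706/529⌋ = 3
(the next term ⌊1706/23^3⌋ = 0, terminating the sum). Summing: v_23(1706!) = 74 + 3 = 77.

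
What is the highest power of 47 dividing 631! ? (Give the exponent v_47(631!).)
v_47(631!) = 13

Legendre's formula: v_p(n!) = Σ_{k ≥ 1} ⌊n / p^k⌋. For p = 47, n = 631, the terms are:
  ⌊631/47^1⌋ = ⌊631/47⌋ = 13
(the next term ⌊631/47^2⌋ = 0, terminating the sum). Summing: v_47(631!) = 13 = 13.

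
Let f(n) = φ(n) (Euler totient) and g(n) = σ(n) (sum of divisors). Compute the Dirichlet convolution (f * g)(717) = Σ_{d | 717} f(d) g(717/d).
(φ * σ)(717) = 2868

Divisors of 717: [1, 3, 239, 717]. For each d | 717:
  d = 1: φ(1) · σ(717/1) = 1 · 960 = 960
  d = 3: φ(3) · σ(717/3) = 2 · 240 = 480
  d = 239: φ(239) · σ(717/239) = 238 · 4 = 952
  d = 717: φ(717) · σ(717/717) = 476 · 1 = 476
Summing: (φ * σ)(717) = 960 + 480 + 952 + 476 = 2868.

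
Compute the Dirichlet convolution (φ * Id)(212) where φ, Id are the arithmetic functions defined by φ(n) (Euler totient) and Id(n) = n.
(φ * Id)(212) = 840

Divisors of 212: [1, 2, 4, 53, 106, 212]. For each d | 212:
  d = 1: φ(1) · Id(212/1) = 1 · 212 = 212
  d = 2: φ(2) · Id(212/2) = 1 · 106 = 106
  d = 4: φ(4) · Id(212/4) = 2 · 53 = 106
  d = 53: φ(53) · Id(212/53) = 52 · 4 = 208
  d = 106: φ(106) · Id(212/106) = 52 · 2 = 104
  d = 212: φ(212) · Id(212/212) = 104 · 1 = 104
Summing: (φ * Id)(212) = 212 + 106 + 106 + 208 + 104 + 104 = 840.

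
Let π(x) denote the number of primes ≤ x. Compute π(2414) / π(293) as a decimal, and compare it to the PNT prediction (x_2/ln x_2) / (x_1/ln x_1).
π(2414)/π(293) = 358/62 ≈ 5.7742;  PNT prediction ≈ 6.0082.

π(293) = 62 and π(2414) = 358, so π(2414)/π(293) ≈ 5.7742. The PNT-predicted ratio is (2414/ln(2414)) / (293/ln(293)) ≈ 6.0082. The two agree to within a few percent, as expected.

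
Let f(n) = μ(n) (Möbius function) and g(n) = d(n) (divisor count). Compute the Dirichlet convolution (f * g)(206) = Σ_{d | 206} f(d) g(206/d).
(μ * d)(206) = 1

Divisors of 206: [1, 2, 103, 206]. For each d | 206:
  d = 1: μ(1) · d(206/1) = 1 · 4 = 4
  d = 2: μ(2) · d(206/2) = -1 · 2 = -2
  d = 103: μ(103) · d(206/103) = -1 · 2 = -2
  d = 206: μ(206) · d(206/206) = 1 · 1 = 1
Summing: (μ * d)(206) = 4 + -2 + -2 + 1 = 1.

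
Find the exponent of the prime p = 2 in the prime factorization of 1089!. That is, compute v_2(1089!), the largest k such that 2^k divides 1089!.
v_2(1089!) = 1086

Legendre's formula: v_p(n!) = Σ_{k ≥ 1} ⌊n / p^k⌋. For p = 2, n = 1089, the terms are:
  ⌊1089/2^1⌋ = ⌊1089/2⌋ = 544
  ⌊1089/2^2⌋ = ⌊1089/4⌋ = 272
  ⌊1089/2^3⌋ = ⌊1089/8⌋ = 136
  ⌊1089/2^4⌋ = ⌊1089/16⌋ = 68
  ⌊1089/2^5⌋ = ⌊1089/32⌋ = 34
  ⌊1089/2^6⌋ = ⌊1089/64⌋ = 17
  ⌊1089/2^7⌋ = ⌊1089/128⌋ = 8
  ⌊1089/2^8⌋ = ⌊1089/256⌋ = 4
  ⌊1089/2^9⌋ = ⌊1089/512⌋ = 2
  ⌊1089/2^10⌋ = ⌊1089/1024⌋ = 1
(the next term ⌊1089/2^11⌋ = 0, terminating the sum). Summing: v_2(1089!) = 544 + 272 + 136 + 68 + 34 + 17 + 8 + 4 + 2 + 1 = 1086.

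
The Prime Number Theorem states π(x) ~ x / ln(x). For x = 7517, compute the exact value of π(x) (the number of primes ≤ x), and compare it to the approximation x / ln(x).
π(7517) = 952;  x/ln(x) ≈ 842.25;  relative error ≈ 11.53%.

Directly count primes up to 7517: π(7517) = 952. The PNT approximation gives 7517/ln(7517) ≈ 7517/8.92492 ≈ 842.25. Relative error (π(x) − x/ln(x)) / π(x) ≈ 11.53%; the approximation is known to undercount slightly (Li(x) is a better estimate).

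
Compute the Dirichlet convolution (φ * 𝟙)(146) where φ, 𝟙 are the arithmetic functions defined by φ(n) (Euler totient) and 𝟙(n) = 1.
(φ * 𝟙)(146) = 146

Divisors of 146: [1, 2, 73, 146]. For each d | 146:
  d = 1: φ(1) · 𝟙(146/1) = 1 · 1 = 1
  d = 2: φ(2) · 𝟙(146/2) = 1 · 1 = 1
  d = 73: φ(73) · 𝟙(146/73) = 72 · 1 = 72
  d = 146: φ(146) · 𝟙(146/146) = 72 · 1 = 72
Summing: (φ * 𝟙)(146) = 1 + 1 + 72 + 72 = 146.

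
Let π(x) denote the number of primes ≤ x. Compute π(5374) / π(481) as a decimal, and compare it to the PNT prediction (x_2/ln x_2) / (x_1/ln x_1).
π(5374)/π(481) = 708/92 ≈ 7.6957;  PNT prediction ≈ 8.0333.

π(481) = 92 and π(5374) = 708, so π(5374)/π(481) ≈ 7.6957. The PNT-predicted ratio is (5374/ln(5374)) / (481/ln(481)) ≈ 8.0333. The two agree to within a few percent, as expected.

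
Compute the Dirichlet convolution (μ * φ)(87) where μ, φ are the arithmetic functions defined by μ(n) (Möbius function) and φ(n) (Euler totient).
(μ * φ)(87) = 27

Divisors of 87: [1, 3, 29, 87]. For each d | 87:
  d = 1: μ(1) · φ(87/1) = 1 · 56 = 56
  d = 3: μ(3) · φ(87/3) = -1 · 28 = -28
  d = 29: μ(29) · φ(87/29) = -1 · 2 = -2
  d = 87: μ(87) · φ(87/87) = 1 · 1 = 1
Summing: (μ * φ)(87) = 56 + -28 + -2 + 1 = 27.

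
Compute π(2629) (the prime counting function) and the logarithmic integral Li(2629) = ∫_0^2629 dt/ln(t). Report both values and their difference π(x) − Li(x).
π(2629) = 381;  Li(2629) ≈ 396.04;  π(x) − Li(x) ≈ -15.04.

Direct count of primes ≤ 2629 gives π(2629) = 381. Numerical evaluation of the logarithmic integral gives Li(2629) ≈ 396.04. The difference π(x) − Li(x) ≈ -15.04 is typically negative for small/moderate x (Li(x) overestimates), though Littlewood's theorem shows this sign changes infinitely often.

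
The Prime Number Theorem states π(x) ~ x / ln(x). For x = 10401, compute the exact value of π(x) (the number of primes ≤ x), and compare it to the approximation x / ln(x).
π(10401) = 1274;  x/ln(x) ≈ 1124.47;  relative error ≈ 11.74%.

Directly count primes up to 10401: π(10401) = 1274. The PNT approximation gives 10401/ln(10401) ≈ 10401/9.24966 ≈ 1124.47. Relative error (π(x) − x/ln(x)) / π(x) ≈ 11.74%; the approximation is known to undercount slightly (Li(x) is a better estimate).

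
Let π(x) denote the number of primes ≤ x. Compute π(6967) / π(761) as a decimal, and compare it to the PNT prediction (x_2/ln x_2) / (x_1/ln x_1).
π(6967)/π(761) = 895/135 ≈ 6.6296;  PNT prediction ≈ 6.8642.

π(761) = 135 and π(6967) = 895, so π(6967)/π(761) ≈ 6.6296. The PNT-predicted ratio is (6967/ln(6967)) / (761/ln(761)) ≈ 6.8642. The two agree to within a few percent, as expected.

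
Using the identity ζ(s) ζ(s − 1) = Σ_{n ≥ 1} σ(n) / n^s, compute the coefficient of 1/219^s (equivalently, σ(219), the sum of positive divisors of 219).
σ(219) = 296

In the product (Σ m^0/m^s)(Σ k / k^s) = Σ (Σ_{d | n} d) / n^s, the coefficient of 1/n^s is σ(n) = Σ_{d | n} d. For n = 219, divisors are [1, 3, 73, 219]; summing: σ(219) = 296.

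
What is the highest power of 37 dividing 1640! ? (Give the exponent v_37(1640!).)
v_37(1640!) = 45

Legendre's formula: v_p(n!) = Σ_{k ≥ 1} ⌊n / p^k⌋. For p = 37, n = 1640, the terms are:
  ⌊1640/37^1⌋ = ⌊1640/37⌋ = 44
  ⌊1640/37^2⌋ = ⌊1640/1369⌋ = 1
(the next term ⌊1640/37^3⌋ = 0, terminating the sum). Summing: v_37(1640!) = 44 + 1 = 45.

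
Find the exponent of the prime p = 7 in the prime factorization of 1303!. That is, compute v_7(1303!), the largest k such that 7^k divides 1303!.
v_7(1303!) = 215

Legendre's formula: v_p(n!) = Σ_{k ≥ 1} ⌊n / p^k⌋. For p = 7, n = 1303, the terms are:
  ⌊1303/7^1⌋ = ⌊1303/7⌋ = 186
  ⌊1303/7^2⌋ = ⌊1303/49⌋ = 26
  ⌊1303/7^3⌋ = ⌊1303/343⌋ = 3
(the next term ⌊1303/7^4⌋ = 0, terminating the sum). Summing: v_7(1303!) = 186 + 26 + 3 = 215.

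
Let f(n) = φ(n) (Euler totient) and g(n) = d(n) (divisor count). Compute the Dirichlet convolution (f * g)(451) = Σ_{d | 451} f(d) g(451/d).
(φ * d)(451) = 504

Divisors of 451: [1, 11, 41, 451]. For each d | 451:
  d = 1: φ(1) · d(451/1) = 1 · 4 = 4
  d = 11: φ(11) · d(451/11) = 10 · 2 = 20
  d = 41: φ(41) · d(451/41) = 40 · 2 = 80
  d = 451: φ(451) · d(451/451) = 400 · 1 = 400
Summing: (φ * d)(451) = 4 + 20 + 80 + 400 = 504.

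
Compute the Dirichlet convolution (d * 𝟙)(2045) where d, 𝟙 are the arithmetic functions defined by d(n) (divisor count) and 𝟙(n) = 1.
(d * 𝟙)(2045) = 9

Divisors of 2045: [1, 5, 409, 2045]. For each d | 2045:
  d = 1: d(1) · 𝟙(2045/1) = 1 · 1 = 1
  d = 5: d(5) · 𝟙(2045/5) = 2 · 1 = 2
  d = 409: d(409) · 𝟙(2045/409) = 2 · 1 = 2
  d = 2045: d(2045) · 𝟙(2045/2045) = 4 · 1 = 4
Summing: (d * 𝟙)(2045) = 1 + 2 + 2 + 4 = 9.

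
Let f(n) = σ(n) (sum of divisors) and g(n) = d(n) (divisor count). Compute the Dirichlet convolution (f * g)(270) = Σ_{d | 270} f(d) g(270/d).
(σ * d)(270) = 3280

Divisors of 270: [1, 2, 3, 5, 6, 9, 10, 15, 18, 27, 30, 45, 54, 90, 135, 270]. For each d | 270:
  d = 1: σ(1) · d(270/1) = 1 · 16 = 16
  d = 2: σ(2) · d(270/2) = 3 · 8 = 24
  d = 3: σ(3) · d(270/3) = 4 · 12 = 48
  d = 5: σ(5) · d(270/5) = 6 · 8 = 48
  d = 6: σ(6) · d(270/6) = 12 · 6 = 72
  d = 9: σ(9) · d(270/9) = 13 · 8 = 104
  d = 10: σ(10) · d(270/10) = 18 · 4 = 72
  d = 15: σ(15) · d(270/15) = 24 · 6 = 144
  d = 18: σ(18) · d(270/18) = 39 · 4 = 156
  d = 27: σ(27) · d(270/27) = 40 · 4 = 160
  d = 30: σ(30) · d(270/30) = 72 · 3 = 216
  d = 45: σ(45) · d(270/45) = 78 · 4 = 312
  d = 54: σ(54) · d(270/54) = 120 · 2 = 240
  d = 90: σ(90) · d(270/90) = 234 · 2 = 468
  d = 135: σ(135) · d(270/135) = 240 · 2 = 480
  d = 270: σ(270) · d(270/270) = 720 · 1 = 720
Summing: (σ * d)(270) = 16 + 24 + 48 + 48 + 72 + 104 + 72 + 144 + 156 + 160 + 216 + 312 + 240 + 468 + 480 + 720 = 3280.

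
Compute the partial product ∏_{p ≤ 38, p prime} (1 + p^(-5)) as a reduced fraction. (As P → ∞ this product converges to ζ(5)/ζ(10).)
∏ = 233011615725255938572288274478934396372114341888/224936953086109917286174853620680141509079739945

The primes p ≤ 38 are [2, 3, 5, 7, 11, 13, 17, 19, 23, 29, 31, 37]. For each, (1 + 1/p^5) = (p^5 + 1)/p^5. Multiplying these fractions over p ∈ [2, 3, 5, 7, 11, 13, 17, 19, 23, 29, 31, 37] gives 233011615725255938572288274478934396372114341888/224936953086109917286174853620680141509079739945. (In the limit P → ∞ this tends to ζ(5)/ζ(10).)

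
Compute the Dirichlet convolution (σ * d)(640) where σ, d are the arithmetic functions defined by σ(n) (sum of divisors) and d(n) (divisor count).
(σ * d)(640) = 7744

Divisors of 640: [1, 2, 4, 5, 8, 10, 16, 20, 32, 40, 64, 80, 128, 160, 320, 640]. For each d | 640:
  d = 1: σ(1) · d(640/1) = 1 · 16 = 16
  d = 2: σ(2) · d(640/2) = 3 · 14 = 42
  d = 4: σ(4) · d(640/4) = 7 · 12 = 84
  d = 5: σ(5) · d(640/5) = 6 · 8 = 48
  d = 8: σ(8) · d(640/8) = 15 · 10 = 150
  d = 10: σ(10) · d(640/10) = 18 · 7 = 126
  d = 16: σ(16) · d(640/16) = 31 · 8 = 248
  d = 20: σ(20) · d(640/20) = 42 · 6 = 252
  d = 32: σ(32) · d(640/32) = 63 · 6 = 378
  d = 40: σ(40) · d(640/40) = 90 · 5 = 450
  d = 64: σ(64) · d(640/64) = 127 · 4 = 508
  d = 80: σ(80) · d(640/80) = 186 · 4 = 744
  d = 128: σ(128) · d(640/128) = 255 · 2 = 510
  d = 160: σ(160) · d(640/160) = 378 · 3 = 1134
  d = 320: σ(320) · d(640/320) = 762 · 2 = 1524
  d = 640: σ(640) · d(640/640) = 1530 · 1 = 1530
Summing: (σ * d)(640) = 16 + 42 + 84 + 48 + 150 + 126 + 248 + 252 + 378 + 450 + 508 + 744 + 510 + 1134 + 1524 + 1530 = 7744.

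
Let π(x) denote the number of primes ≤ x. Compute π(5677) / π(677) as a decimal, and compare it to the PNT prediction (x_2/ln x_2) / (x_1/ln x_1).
π(5677)/π(677) = 747/123 ≈ 6.0732;  PNT prediction ≈ 6.3226.

π(677) = 123 and π(5677) = 747, so π(5677)/π(677) ≈ 6.0732. The PNT-predicted ratio is (5677/ln(5677)) / (677/ln(677)) ≈ 6.3226. The two agree to within a few percent, as expected.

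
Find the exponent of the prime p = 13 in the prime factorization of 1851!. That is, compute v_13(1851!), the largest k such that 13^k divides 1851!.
v_13(1851!) = 152

Legendre's formula: v_p(n!) = Σ_{k ≥ 1} ⌊n / p^k⌋. For p = 13, n = 1851, the terms are:
  ⌊1851/13^1⌋ = ⌊1851/13⌋ = 142
  ⌊1851/13^2⌋ = ⌊1851/169⌋ = 10
(the next term ⌊1851/13^3⌋ = 0, terminating the sum). Summing: v_13(1851!) = 142 + 10 = 152.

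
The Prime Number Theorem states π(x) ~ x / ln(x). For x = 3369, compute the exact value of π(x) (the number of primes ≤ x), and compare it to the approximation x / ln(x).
π(3369) = 474;  x/ln(x) ≈ 414.78;  relative error ≈ 12.49%.

Directly count primes up to 3369: π(3369) = 474. The PNT approximation gives 3369/ln(3369) ≈ 3369/8.12237 ≈ 414.78. Relative error (π(x) − x/ln(x)) / π(x) ≈ 12.49%; the approximation is known to undercount slightly (Li(x) is a better estimate).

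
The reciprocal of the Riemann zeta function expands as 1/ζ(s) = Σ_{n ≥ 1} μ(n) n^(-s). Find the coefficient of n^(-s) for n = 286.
μ(286) = -1

Factor n = 286 = 2 · 11 · 13. μ(n) = 0 if any exponent ≥ 2 (not squarefree); otherwise μ(n) = (−1)^{ω(n)} where ω(n) is the number of distinct prime factors. Applying: μ(286) = -1.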